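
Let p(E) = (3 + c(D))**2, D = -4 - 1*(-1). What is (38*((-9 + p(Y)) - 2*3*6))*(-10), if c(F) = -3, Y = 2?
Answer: 17100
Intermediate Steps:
D = -3 (D = -4 + 1 = -3)
p(E) = 0 (p(E) = (3 - 3)**2 = 0**2 = 0)
(38*((-9 + p(Y)) - 2*3*6))*(-10) = (38*((-9 + 0) - 2*3*6))*(-10) = (38*(-9 - 6*6))*(-10) = (38*(-9 - 36))*(-10) = (38*(-45))*(-10) = -1710*(-10) = 17100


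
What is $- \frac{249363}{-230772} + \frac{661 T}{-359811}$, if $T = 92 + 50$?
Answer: $\frac{22687609643}{27678101364} \approx 0.8197$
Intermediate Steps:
$T = 142$
$- \frac{249363}{-230772} + \frac{661 T}{-359811} = - \frac{249363}{-230772} + \frac{661 \cdot 142}{-359811} = \left(-249363\right) \left(- \frac{1}{230772}\right) + 93862 \left(- \frac{1}{359811}\right) = \frac{83121}{76924} - \frac{93862}{359811} = \frac{22687609643}{27678101364}$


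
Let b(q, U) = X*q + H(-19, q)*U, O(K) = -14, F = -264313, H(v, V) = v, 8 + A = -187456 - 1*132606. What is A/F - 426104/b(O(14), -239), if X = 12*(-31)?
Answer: -109504464122/2576787437 ≈ -42.497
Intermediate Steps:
A = -320070 (A = -8 + (-187456 - 1*132606) = -8 + (-187456 - 132606) = -8 - 320062 = -320070)
X = -372
b(q, U) = -372*q - 19*U
A/F - 426104/b(O(14), -239) = -320070/(-264313) - 426104/(-372*(-14) - 19*(-239)) = -320070*(-1/264313) - 426104/(5208 + 4541) = 320070/264313 - 426104/9749 = -109504464122/2576787437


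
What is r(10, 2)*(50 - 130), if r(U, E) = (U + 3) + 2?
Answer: -1200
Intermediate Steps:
r(U, E) = 5 + U (r(U, E) = (3 + U) + 2 = 5 + U)
r(10, 2)*(50 - 130) = (5 + 10)*(50 - 130) = 15*(-80) = -1200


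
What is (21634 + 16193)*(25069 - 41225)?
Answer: -611133012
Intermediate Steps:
(21634 + 16193)*(25069 - 41225) = 37827*(-16156) = -611133012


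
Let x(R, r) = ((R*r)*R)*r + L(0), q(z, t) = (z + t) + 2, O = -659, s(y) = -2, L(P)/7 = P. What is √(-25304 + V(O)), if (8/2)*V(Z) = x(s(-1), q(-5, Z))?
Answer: 2*√103235 ≈ 642.60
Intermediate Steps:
L(P) = 7*P
q(z, t) = 2 + t + z (q(z, t) = (t + z) + 2 = 2 + t + z)
x(R, r) = R²*r² (x(R, r) = ((R*r)*R)*r + 7*0 = (r*R²)*r + 0 = R²*r² + 0 = R²*r²)
V(Z) = (-3 + Z)² (V(Z) = ((-2)²*(2 + Z - 5)²)/4 = (4*(-3 + Z)²)/4 = (-3 + Z)²)
√(-25304 + V(O)) = √(-25304 + (-3 - 659)²) = √(-25304 + (-662)²) = √(-25304 + 438244) = √412940 = 2*√103235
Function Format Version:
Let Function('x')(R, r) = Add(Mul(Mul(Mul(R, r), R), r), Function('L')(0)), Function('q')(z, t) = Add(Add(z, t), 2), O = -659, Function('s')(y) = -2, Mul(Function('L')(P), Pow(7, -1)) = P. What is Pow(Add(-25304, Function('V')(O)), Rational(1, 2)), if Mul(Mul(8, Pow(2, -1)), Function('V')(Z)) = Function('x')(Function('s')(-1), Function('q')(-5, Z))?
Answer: Mul(2, Pow(103235, Rational(1, 2))) ≈ 642.60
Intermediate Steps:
Function('L')(P) = Mul(7, P)
Function('q')(z, t) = Add(2, t, z) (Function('q')(z, t) = Add(Add(t, z), 2) = Add(2, t, z))
Function('x')(R, r) = Mul(Pow(R, 2), Pow(r, 2)) (Function('x')(R, r) = Add(Mul(Mul(Mul(R, r), R), r), Mul(7, 0)) = Add(Mul(Mul(r, Pow(R, 2)), r), 0) = Add(Mul(Pow(R, 2), Pow(r, 2)), 0) = Mul(Pow(R, 2), Pow(r, 2)))
Function('V')(Z) = Pow(Add(-3, Z), 2) (Function('V')(Z) = Mul(Rational(1, 4), Mul(Pow(-2, 2), Pow(Add(2, Z, -5), 2))) = Mul(Rational(1, 4), Mul(4, Pow(Add(-3, Z), 2))) = Pow(Add(-3, Z), 2))
Pow(Add(-25304, Function('V')(O)), Rational(1, 2)) = Pow(Add(-25304, Pow(Add(-3, -659), 2)), Rational(1, 2)) = Pow(Add(-25304, Pow(-662, 2)), Rational(1, 2)) = Pow(Add(-25304, 438244), Rational(1, 2)) = Pow(412940, Rational(1, 2)) = Mul(2, Pow(103235, Rational(1, 2)))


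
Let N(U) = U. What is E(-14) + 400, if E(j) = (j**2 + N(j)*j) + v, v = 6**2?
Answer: 828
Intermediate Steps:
v = 36
E(j) = 36 + 2*j**2 (E(j) = (j**2 + j*j) + 36 = (j**2 + j**2) + 36 = 2*j**2 + 36 = 36 + 2*j**2)
E(-14) + 400 = (36 + 2*(-14)**2) + 400 = (36 + 2*196) + 400 = (36 + 392) + 400 = 428 + 400 = 828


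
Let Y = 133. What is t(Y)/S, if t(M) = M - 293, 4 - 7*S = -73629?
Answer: -160/10519 ≈ -0.015211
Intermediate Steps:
S = 10519 (S = 4/7 - ⅐*(-73629) = 4/7 + 73629/7 = 10519)
t(M) = -293 + M
t(Y)/S = (-293 + 133)/10519 = -160*1/10519 = -160/10519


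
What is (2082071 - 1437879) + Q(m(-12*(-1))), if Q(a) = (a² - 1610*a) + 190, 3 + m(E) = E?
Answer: 629973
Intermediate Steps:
m(E) = -3 + E
Q(a) = 190 + a² - 1610*a
(2082071 - 1437879) + Q(m(-12*(-1))) = (2082071 - 1437879) + (190 + (-3 - 12*(-1))² - 1610*(-3 - 12*(-1))) = 644192 + (190 + (-3 + 12)² - 1610*(-3 + 12)) = 644192 + (190 + 9² - 1610*9) = 644192 + (190 + 81 - 14490) = 644192 - 14219 = 629973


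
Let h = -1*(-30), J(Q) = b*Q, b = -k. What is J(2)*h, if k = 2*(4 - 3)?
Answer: -120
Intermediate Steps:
k = 2 (k = 2*1 = 2)
b = -2 (b = -1*2 = -2)
J(Q) = -2*Q
h = 30
J(2)*h = -2*2*30 = -4*30 = -120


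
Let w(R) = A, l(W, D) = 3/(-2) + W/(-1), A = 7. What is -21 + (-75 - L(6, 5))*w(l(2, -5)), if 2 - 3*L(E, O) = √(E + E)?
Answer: -1652/3 + 14*√3/3 ≈ -542.58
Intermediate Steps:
L(E, O) = ⅔ - √2*√E/3 (L(E, O) = ⅔ - √(E + E)/3 = ⅔ - √2*√E/3)
l(W, D) = -3/2 - W (l(W, D) = 3*(-½) + W*(-1) = -3/2 - W)
w(R) = 7
-21 + (-75 - L(6, 5))*w(l(2, -5)) = -21 + (-75 - (⅔ - √2*√6/3))*7 = -21 + (-75 - (⅔ - 2*√3/3))*7 = -21 + (-75 + (-⅔ + 2*√3/3))*7 = -21 + (-227/3 + 2*√3/3)*7 = -21 + (-1589/3 + 14*√3/3) = -1652/3 + 14*√3/3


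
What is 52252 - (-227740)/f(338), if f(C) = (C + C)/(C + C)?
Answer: 279992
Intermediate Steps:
f(C) = 1 (f(C) = (2*C)/((2*C)) = (2*C)*(1/(2*C)) = 1)
52252 - (-227740)/f(338) = 52252 - (-227740)/1 = 52252 - (-227740) = 52252 - 1*(-227740) = 52252 + 227740 = 279992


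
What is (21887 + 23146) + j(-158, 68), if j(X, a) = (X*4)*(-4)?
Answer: 47561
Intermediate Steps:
j(X, a) = -16*X (j(X, a) = (4*X)*(-4) = -16*X)
(21887 + 23146) + j(-158, 68) = (21887 + 23146) - 16*(-158) = 45033 + 2528 = 47561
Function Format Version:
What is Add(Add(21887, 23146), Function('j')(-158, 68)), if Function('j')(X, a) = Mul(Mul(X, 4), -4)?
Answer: 47561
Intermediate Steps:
Function('j')(X, a) = Mul(-16, X) (Function('j')(X, a) = Mul(Mul(4, X), -4) = Mul(-16, X))
Add(Add(21887, 23146), Function('j')(-158, 68)) = Add(Add(21887, 23146), Mul(-16, -158)) = Add(45033, 2528) = 47561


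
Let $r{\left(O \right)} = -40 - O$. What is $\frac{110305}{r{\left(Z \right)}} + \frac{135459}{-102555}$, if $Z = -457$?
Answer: $\frac{1250649208}{4751715} \approx 263.2$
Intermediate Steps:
$\frac{110305}{r{\left(Z \right)}} + \frac{135459}{-102555} = \frac{110305}{-40 - -457} + \frac{135459}{-102555} = \frac{110305}{-40 + 457} + 135459 \left(- \frac{1}{102555}\right) = \frac{110305}{417} - \frac{15051}{11395} = \frac{1250649208}{4751715}$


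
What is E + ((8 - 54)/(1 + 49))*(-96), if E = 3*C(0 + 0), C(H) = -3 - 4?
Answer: 1683/25 ≈ 67.320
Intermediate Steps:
C(H) = -7
E = -21 (E = 3*(-7) = -21)
E + ((8 - 54)/(1 + 49))*(-96) = -21 + ((8 - 54)/(1 + 49))*(-96) = -21 - 46/50*(-96) = -21 - 46*1/50*(-96) = -21 - 23/25*(-96) = -21 + 2208/25 = 1683/25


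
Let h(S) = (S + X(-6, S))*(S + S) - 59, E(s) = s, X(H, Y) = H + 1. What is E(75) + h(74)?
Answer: 10228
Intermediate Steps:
X(H, Y) = 1 + H
h(S) = -59 + 2*S*(-5 + S) (h(S) = (S + (1 - 6))*(S + S) - 59 = (S - 5)*(2*S) - 59 = (-5 + S)*(2*S) - 59 = 2*S*(-5 + S) - 59 = -59 + 2*S*(-5 + S))
E(75) + h(74) = 75 + (-59 - 10*74 + 2*74**2) = 75 + (-59 - 740 + 2*5476) = 75 + (-59 - 740 + 10952) = 75 + 10153 = 10228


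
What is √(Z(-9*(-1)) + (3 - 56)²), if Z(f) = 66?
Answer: 5*√115 ≈ 53.619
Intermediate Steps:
√(Z(-9*(-1)) + (3 - 56)²) = √(66 + (3 - 56)²) = √(66 + (-53)²) = √(66 + 2809) = √2875 = 5*√115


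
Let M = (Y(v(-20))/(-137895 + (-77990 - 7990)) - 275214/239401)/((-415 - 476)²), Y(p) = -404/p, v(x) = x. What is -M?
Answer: 308091850751/212743828973919375 ≈ 1.4482e-6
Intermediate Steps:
M = -308091850751/212743828973919375 (M = ((-404/(-20))/(-137895 + (-77990 - 7990)) - 275214/239401)/((-415 - 476)²) = ((-404*(-1/20))/(-137895 - 85980) - 275214*1/239401)/((-891)²) = ((101/5)/(-223875) - 275214/239401)/793881 = ((101/5)*(-1/223875) - 275214/239401)*(1/793881) = (-101/1119375 - 275214/239401)*(1/793881) = -308091850751/267979494375*1/793881 = -308091850751/212743828973919375 ≈ -1.4482e-6)
-M = -1*(-308091850751/212743828973919375) = 308091850751/212743828973919375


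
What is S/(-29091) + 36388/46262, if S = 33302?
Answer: -241026908/672903921 ≈ -0.35819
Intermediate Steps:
S/(-29091) + 36388/46262 = 33302/(-29091) + 36388/46262 = 33302*(-1/29091) + 36388*(1/46262) = -33302/29091 + 18194/23131 = -241026908/672903921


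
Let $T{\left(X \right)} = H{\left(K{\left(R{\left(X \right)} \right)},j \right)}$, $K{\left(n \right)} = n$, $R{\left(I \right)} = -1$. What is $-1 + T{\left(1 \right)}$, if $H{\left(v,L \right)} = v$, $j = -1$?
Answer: $-2$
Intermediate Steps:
$T{\left(X \right)} = -1$
$-1 + T{\left(1 \right)} = -1 - 1 = -2$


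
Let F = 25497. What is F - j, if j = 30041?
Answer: -4544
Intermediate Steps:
F - j = 25497 - 1*30041 = 25497 - 30041 = -4544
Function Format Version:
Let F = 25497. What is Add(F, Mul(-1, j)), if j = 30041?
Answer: -4544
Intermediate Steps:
Add(F, Mul(-1, j)) = Add(25497, Mul(-1, 30041)) = Add(25497, -30041) = -4544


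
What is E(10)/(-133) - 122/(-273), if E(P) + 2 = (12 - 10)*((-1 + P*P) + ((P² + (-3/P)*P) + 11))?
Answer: -13750/5187 ≈ -2.6509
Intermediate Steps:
E(P) = 12 + 4*P² (E(P) = -2 + (12 - 10)*((-1 + P*P) + ((P² + (-3/P)*P) + 11)) = -2 + 2*((-1 + P²) + ((P² - 3) + 11)) = -2 + 2*((-1 + P²) + ((-3 + P²) + 11)) = -2 + 2*((-1 + P²) + (8 + P²)) = -2 + 2*(7 + 2*P²) = -2 + (14 + 4*P²) = 12 + 4*P²)
E(10)/(-133) - 122/(-273) = (12 + 4*10²)/(-133) - 122/(-273) = (12 + 4*100)*(-1/133) - 122*(-1/273) = (12 + 400)*(-1/133) + 122/273 = 412*(-1/133) + 122/273 = -412/133 + 122/273 = -13750/5187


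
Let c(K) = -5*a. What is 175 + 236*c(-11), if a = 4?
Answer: -4545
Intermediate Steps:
c(K) = -20 (c(K) = -5*4 = -20)
175 + 236*c(-11) = 175 + 236*(-20) = 175 - 4720 = -4545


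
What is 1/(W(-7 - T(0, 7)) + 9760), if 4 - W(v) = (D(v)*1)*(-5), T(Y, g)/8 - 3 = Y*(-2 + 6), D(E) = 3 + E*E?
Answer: 1/14584 ≈ 6.8568e-5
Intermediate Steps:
D(E) = 3 + E**2
T(Y, g) = 24 + 32*Y (T(Y, g) = 24 + 8*(Y*(-2 + 6)) = 24 + 8*(Y*4) = 24 + 8*(4*Y) = 24 + 32*Y)
W(v) = 19 + 5*v**2 (W(v) = 4 - (3 + v**2)*1*(-5) = 4 - (3 + v**2)*(-5) = 4 - (-15 - 5*v**2) = 4 + (15 + 5*v**2) = 19 + 5*v**2)
1/(W(-7 - T(0, 7)) + 9760) = 1/((19 + 5*(-7 - (24 + 32*0))**2) + 9760) = 1/((19 + 5*(-7 - (24 + 0))**2) + 9760) = 1/((19 + 5*(-7 - 1*24)**2) + 9760) = 1/((19 + 5*(-7 - 24)**2) + 9760) = 1/((19 + 5*(-31)**2) + 9760) = 1/((19 + 5*961) + 9760) = 1/((19 + 4805) + 9760) = 1/(4824 + 9760) = 1/14584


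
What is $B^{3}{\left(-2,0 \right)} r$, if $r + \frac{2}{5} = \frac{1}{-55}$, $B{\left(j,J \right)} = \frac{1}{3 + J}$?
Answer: $- \frac{23}{1485} \approx -0.015488$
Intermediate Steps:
$r = - \frac{23}{55}$ ($r = - \frac{2}{5} + \frac{1}{-55} = - \frac{2}{5} - \frac{1}{55} = - \frac{23}{55} \approx -0.41818$)
$B^{3}{\left(-2,0 \right)} r = \left(\frac{1}{3 + 0}\right)^{3} \left(- \frac{23}{55}\right) = \left(\frac{1}{3}\right)^{3} \left(- \frac{23}{55}\right) = \frac{1}{27} \left(- \frac{23}{55}\right) = - \frac{23}{1485}$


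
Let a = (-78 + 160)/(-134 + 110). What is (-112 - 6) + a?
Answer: -1457/12 ≈ -121.42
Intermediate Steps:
a = -41/12 (a = 82/(-24) = 82*(-1/24) = -41/12 ≈ -3.4167)
(-112 - 6) + a = (-112 - 6) - 41/12 = -118 - 41/12 = -1457/12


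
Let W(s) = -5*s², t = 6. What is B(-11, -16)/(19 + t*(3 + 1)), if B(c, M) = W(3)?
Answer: -45/43 ≈ -1.0465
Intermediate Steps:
B(c, M) = -45 (B(c, M) = -5*3² = -5*9 = -45)
B(-11, -16)/(19 + t*(3 + 1)) = -45/(19 + 6*(3 + 1)) = -45/(19 + 6*4) = -45/(19 + 24) = -45/43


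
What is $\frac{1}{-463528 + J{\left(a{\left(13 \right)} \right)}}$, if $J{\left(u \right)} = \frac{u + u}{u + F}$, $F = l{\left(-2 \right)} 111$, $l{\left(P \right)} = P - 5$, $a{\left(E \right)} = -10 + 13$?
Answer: $- \frac{129}{59795113} \approx -2.1574 \cdot 10^{-6}$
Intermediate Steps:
$a{\left(E \right)} = 3$
$l{\left(P \right)} = -5 + P$ ($l{\left(P \right)} = P - 5 = -5 + P$)
$F = -777$ ($F = \left(-5 - 2\right) 111 = \left(-7\right) 111 = -777$)
$J{\left(u \right)} = \frac{2 u}{-777 + u}$ ($J{\left(u \right)} = \frac{u + u}{u - 777} = \frac{2 u}{-777 + u}$)
$\frac{1}{-463528 + J{\left(a{\left(13 \right)} \right)}} = \frac{1}{-463528 + 2 \cdot 3 \frac{1}{-777 + 3}} = \frac{1}{-463528 + 2 \cdot 3 \frac{1}{-774}} = \frac{1}{-463528 + 2 \cdot 3 \left(- \frac{1}{774}\right)} = \frac{1}{-463528 - \frac{1}{129}} = \frac{1}{- \frac{59795113}{129}} = - \frac{129}{59795113}$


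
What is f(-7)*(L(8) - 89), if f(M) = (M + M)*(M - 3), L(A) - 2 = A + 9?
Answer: -9800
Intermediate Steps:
L(A) = 11 + A (L(A) = 2 + (A + 9) = 2 + (9 + A) = 11 + A)
f(M) = 2*M*(-3 + M) (f(M) = (2*M)*(-3 + M) = 2*M*(-3 + M))
f(-7)*(L(8) - 89) = (2*(-7)*(-3 - 7))*((11 + 8) - 89) = (2*(-7)*(-10))*(19 - 89) = 140*(-70) = -9800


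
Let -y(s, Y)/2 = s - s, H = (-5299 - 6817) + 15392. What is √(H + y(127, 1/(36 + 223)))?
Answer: 6*√91 ≈ 57.236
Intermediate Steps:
H = 3276 (H = -12116 + 15392 = 3276)
y(s, Y) = 0 (y(s, Y) = -2*(s - s) = -2*0 = 0)
√(H + y(127, 1/(36 + 223))) = √(3276 + 0) = √3276 = 6*√91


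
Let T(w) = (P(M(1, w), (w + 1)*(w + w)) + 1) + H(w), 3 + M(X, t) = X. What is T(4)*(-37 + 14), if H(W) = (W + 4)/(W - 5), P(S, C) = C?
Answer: -759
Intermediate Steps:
M(X, t) = -3 + X
H(W) = (4 + W)/(-5 + W)
T(w) = 1 + (4 + w)/(-5 + w) + 2*w*(1 + w) (T(w) = ((w + 1)*(w + w) + 1) + (4 + w)/(-5 + w) = ((1 + w)*(2*w) + 1) + (4 + w)/(-5 + w) = (2*w*(1 + w) + 1) + (4 + w)/(-5 + w) = (1 + 2*w*(1 + w)) + (4 + w)/(-5 + w) = 1 + (4 + w)/(-5 + w) + 2*w*(1 + w))
T(4)*(-37 + 14) = ((4 + 4 + (1 + 2*4*(1 + 4))*(-5 + 4))/(-5 + 4))*(-37 + 14) = ((4 + 4 + (1 + 2*4*5)*(-1))/(-1))*(-23) = -(4 + 4 + (1 + 40)*(-1))*(-23) = -(4 + 4 + 41*(-1))*(-23) = -(4 + 4 - 41)*(-23) = -1*(-33)*(-23) = 33*(-23) = -759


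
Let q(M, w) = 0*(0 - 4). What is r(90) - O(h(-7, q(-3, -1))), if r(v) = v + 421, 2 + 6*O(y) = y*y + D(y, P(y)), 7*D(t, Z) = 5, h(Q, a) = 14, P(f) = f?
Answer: 20099/42 ≈ 478.55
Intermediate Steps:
q(M, w) = 0 (q(M, w) = 0*(-4) = 0)
D(t, Z) = 5/7 (D(t, Z) = (⅐)*5 = 5/7)
O(y) = -3/14 + y²/6 (O(y) = -⅓ + (y*y + 5/7)/6 = -⅓ + (y² + 5/7)/6 = -⅓ + (5/7 + y²)/6 = -⅓ + (5/42 + y²/6) = -3/14 + y²/6)
r(v) = 421 + v
r(90) - O(h(-7, q(-3, -1))) = (421 + 90) - (-3/14 + (⅙)*14²) = 511 - (-3/14 + (⅙)*196) = 511 - (-3/14 + 98/3) = 511 - 1*1363/42 = 511 - 1363/42 = 20099/42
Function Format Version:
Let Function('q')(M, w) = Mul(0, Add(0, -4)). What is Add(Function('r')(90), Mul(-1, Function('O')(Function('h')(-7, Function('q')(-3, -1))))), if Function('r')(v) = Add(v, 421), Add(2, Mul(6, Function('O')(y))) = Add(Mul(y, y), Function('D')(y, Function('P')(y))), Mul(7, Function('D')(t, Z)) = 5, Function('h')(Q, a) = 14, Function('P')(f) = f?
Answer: Rational(20099, 42) ≈ 478.55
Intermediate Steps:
Function('q')(M, w) = 0 (Function('q')(M, w) = Mul(0, -4) = 0)
Function('D')(t, Z) = Rational(5, 7) (Function('D')(t, Z) = Mul(Rational(1, 7), 5) = Rational(5, 7))
Function('O')(y) = Add(Rational(-3, 14), Mul(Rational(1, 6), Pow(y, 2))) (Function('O')(y) = Add(Rational(-1, 3), Mul(Rational(1, 6), Add(Mul(y, y), Rational(5, 7)))) = Add(Rational(-1, 3), Mul(Rational(1, 6), Add(Pow(y, 2), Rational(5, 7)))) = Add(Rational(-1, 3), Mul(Rational(1, 6), Add(Rational(5, 7), Pow(y, 2)))) = Add(Rational(-1, 3), Add(Rational(5, 42), Mul(Rational(1, 6), Pow(y, 2)))) = Add(Rational(-3, 14), Mul(Rational(1, 6), Pow(y, 2))))
Function('r')(v) = Add(421, v)
Add(Function('r')(90), Mul(-1, Function('O')(Function('h')(-7, Function('q')(-3, -1))))) = Add(Add(421, 90), Mul(-1, Add(Rational(-3, 14), Mul(Rational(1, 6), Pow(14, 2))))) = Add(511, Mul(-1, Add(Rational(-3, 14), Mul(Rational(1, 6), 196)))) = Add(511, Mul(-1, Add(Rational(-3, 14), Rational(98, 3)))) = Add(511, Mul(-1, Rational(1363, 42))) = Add(511, Rational(-1363, 42)) = Rational(20099, 42)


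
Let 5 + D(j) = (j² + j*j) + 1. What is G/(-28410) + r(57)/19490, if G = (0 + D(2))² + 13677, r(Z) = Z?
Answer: -2652572/5537109 ≈ -0.47905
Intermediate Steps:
D(j) = -4 + 2*j² (D(j) = -5 + ((j² + j*j) + 1) = -5 + ((j² + j²) + 1) = -5 + (2*j² + 1) = -5 + (1 + 2*j²) = -4 + 2*j²)
G = 13693 (G = (0 + (-4 + 2*2²))² + 13677 = (0 + (-4 + 2*4))² + 13677 = (0 + (-4 + 8))² + 13677 = (0 + 4)² + 13677 = 4² + 13677 = 16 + 13677 = 13693)
G/(-28410) + r(57)/19490 = 13693/(-28410) + 57/19490 = 13693*(-1/28410) + 57*(1/19490) = -13693/28410 + 57/19490 = -2652572/5537109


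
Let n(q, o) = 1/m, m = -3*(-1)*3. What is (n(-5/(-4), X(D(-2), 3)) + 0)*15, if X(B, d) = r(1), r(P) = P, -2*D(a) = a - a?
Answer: 5/3 ≈ 1.6667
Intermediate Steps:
D(a) = 0 (D(a) = -(a - a)/2 = -½*0 = 0)
X(B, d) = 1
m = 9 (m = 3*3 = 9)
n(q, o) = ⅑ (n(q, o) = 1/9 = ⅑)
(n(-5/(-4), X(D(-2), 3)) + 0)*15 = (⅑ + 0)*15 = (⅑)*15 = 5/3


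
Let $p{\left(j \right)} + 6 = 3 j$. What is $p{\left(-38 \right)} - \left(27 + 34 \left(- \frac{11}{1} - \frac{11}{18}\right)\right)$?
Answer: $\frac{2230}{9} \approx 247.78$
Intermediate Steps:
$p{\left(j \right)} = -6 + 3 j$
$p{\left(-38 \right)} - \left(27 + 34 \left(- \frac{11}{1} - \frac{11}{18}\right)\right) = \left(-6 + 3 \left(-38\right)\right) - \left(27 + 34 \left(- \frac{11}{1} - \frac{11}{18}\right)\right) = \left(-6 - 114\right) - \left(27 + 34 \left(\left(-11\right) 1 - \frac{11}{18}\right)\right) = -120 - \left(27 + 34 \left(-11 - \frac{11}{18}\right)\right) = -120 - - \frac{3310}{9} = -120 + \left(-27 + \frac{3553}{9}\right) = -120 + \frac{3310}{9} = \frac{2230}{9}$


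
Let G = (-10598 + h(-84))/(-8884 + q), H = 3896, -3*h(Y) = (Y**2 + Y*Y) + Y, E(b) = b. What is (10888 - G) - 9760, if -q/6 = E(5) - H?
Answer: 1166315/1033 ≈ 1129.1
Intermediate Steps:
h(Y) = -2*Y**2/3 - Y/3 (h(Y) = -((Y**2 + Y*Y) + Y)/3 = -((Y**2 + Y**2) + Y)/3 = -(2*Y**2 + Y)/3 = -(Y + 2*Y**2)/3 = -2*Y**2/3 - Y/3)
q = 23346 (q = -6*(5 - 1*3896) = -6*(5 - 3896) = -6*(-3891) = 23346)
G = -1091/1033 (G = (-10598 - 1/3*(-84)*(1 + 2*(-84)))/(-8884 + 23346) = (-10598 - 1/3*(-84)*(1 - 168))/14462 = (-10598 - 1/3*(-84)*(-167))*(1/14462) = (-10598 - 4676)*(1/14462) = -15274*1/14462 = -1091/1033 ≈ -1.0561)
(10888 - G) - 9760 = (10888 - 1*(-1091/1033)) - 9760 = (10888 + 1091/1033) - 9760 = 11248395/1033 - 9760 = 1166315/1033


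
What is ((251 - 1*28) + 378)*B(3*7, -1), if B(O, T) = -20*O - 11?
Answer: -259031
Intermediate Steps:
B(O, T) = -11 - 20*O
((251 - 1*28) + 378)*B(3*7, -1) = ((251 - 1*28) + 378)*(-11 - 60*7) = ((251 - 28) + 378)*(-11 - 20*21) = (223 + 378)*(-11 - 420) = 601*(-431) = -259031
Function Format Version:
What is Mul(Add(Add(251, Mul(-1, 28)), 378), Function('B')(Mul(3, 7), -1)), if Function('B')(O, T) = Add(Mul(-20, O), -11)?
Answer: -259031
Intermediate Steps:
Function('B')(O, T) = Add(-11, Mul(-20, O))
Mul(Add(Add(251, Mul(-1, 28)), 378), Function('B')(Mul(3, 7), -1)) = Mul(Add(Add(251, Mul(-1, 28)), 378), Add(-11, Mul(-20, Mul(3, 7)))) = Mul(Add(Add(251, -28), 378), Add(-11, Mul(-20, 21))) = Mul(Add(223, 378), Add(-11, -420)) = Mul(601, -431) = -259031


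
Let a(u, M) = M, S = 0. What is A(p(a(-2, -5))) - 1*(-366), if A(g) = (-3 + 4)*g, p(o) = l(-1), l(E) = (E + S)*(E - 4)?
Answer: 371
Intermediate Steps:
l(E) = E*(-4 + E) (l(E) = (E + 0)*(E - 4) = E*(-4 + E))
p(o) = 5 (p(o) = -(-4 - 1) = -1*(-5) = 5)
A(g) = g (A(g) = 1*g = g)
A(p(a(-2, -5))) - 1*(-366) = 5 - 1*(-366) = 5 + 366 = 371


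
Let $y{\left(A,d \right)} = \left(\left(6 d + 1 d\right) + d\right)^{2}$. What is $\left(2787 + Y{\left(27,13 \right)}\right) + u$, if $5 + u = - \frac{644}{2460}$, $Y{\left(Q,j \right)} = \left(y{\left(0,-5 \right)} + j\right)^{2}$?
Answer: $\frac{1601798704}{615} \approx 2.6046 \cdot 10^{6}$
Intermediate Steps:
$y{\left(A,d \right)} = 64 d^{2}$ ($y{\left(A,d \right)} = \left(\left(6 d + d\right) + d\right)^{2} = \left(7 d + d\right)^{2} = \left(8 d\right)^{2} = 64 d^{2}$)
$Y{\left(Q,j \right)} = \left(1600 + j\right)^{2}$ ($Y{\left(Q,j \right)} = \left(64 \left(-5\right)^{2} + j\right)^{2} = \left(64 \cdot 25 + j\right)^{2} = \left(1600 + j\right)^{2}$)
$u = - \frac{3236}{615}$ ($u = -5 - \frac{644}{2460} = -5 - \frac{161}{615} = - \frac{3236}{615} \approx -5.2618$)
$\left(2787 + Y{\left(27,13 \right)}\right) + u = \left(2787 + \left(1600 + 13\right)^{2}\right) - \frac{3236}{615} = \left(2787 + 1613^{2}\right) - \frac{3236}{615} = \left(2787 + 2601769\right) - \frac{3236}{615} = 2604556 - \frac{3236}{615} = \frac{1601798704}{615}$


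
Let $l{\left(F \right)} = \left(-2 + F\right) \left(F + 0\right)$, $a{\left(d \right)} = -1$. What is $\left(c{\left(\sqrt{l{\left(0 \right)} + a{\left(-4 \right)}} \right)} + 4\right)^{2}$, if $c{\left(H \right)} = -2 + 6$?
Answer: $64$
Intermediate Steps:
$l{\left(F \right)} = F \left(-2 + F\right)$ ($l{\left(F \right)} = \left(-2 + F\right) F = F \left(-2 + F\right)$)
$c{\left(H \right)} = 4$
$\left(c{\left(\sqrt{l{\left(0 \right)} + a{\left(-4 \right)}} \right)} + 4\right)^{2} = \left(4 + 4\right)^{2} = 8^{2} = 64$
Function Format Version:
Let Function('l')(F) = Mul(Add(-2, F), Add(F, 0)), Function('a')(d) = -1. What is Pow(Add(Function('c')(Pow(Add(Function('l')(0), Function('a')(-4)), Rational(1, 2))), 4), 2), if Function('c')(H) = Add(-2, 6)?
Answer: 64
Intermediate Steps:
Function('l')(F) = Mul(F, Add(-2, F)) (Function('l')(F) = Mul(Add(-2, F), F) = Mul(F, Add(-2, F)))
Function('c')(H) = 4
Pow(Add(Function('c')(Pow(Add(Function('l')(0), Function('a')(-4)), Rational(1, 2))), 4), 2) = Pow(Add(4, 4), 2) = Pow(8, 2) = 64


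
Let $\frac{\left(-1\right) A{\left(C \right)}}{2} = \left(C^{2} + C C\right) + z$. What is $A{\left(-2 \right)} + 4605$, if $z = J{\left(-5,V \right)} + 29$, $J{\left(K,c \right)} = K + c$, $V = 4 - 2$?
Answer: $4537$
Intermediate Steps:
$V = 2$ ($V = 4 - 2 = 2$)
$z = 26$ ($z = \left(-5 + 2\right) + 29 = -3 + 29 = 26$)
$A{\left(C \right)} = -52 - 4 C^{2}$ ($A{\left(C \right)} = - 2 \left(\left(C^{2} + C C\right) + 26\right) = - 2 \left(\left(C^{2} + C^{2}\right) + 26\right) = - 2 \left(2 C^{2} + 26\right) = - 2 \left(26 + 2 C^{2}\right) = -52 - 4 C^{2}$)
$A{\left(-2 \right)} + 4605 = \left(-52 - 4 \left(-2\right)^{2}\right) + 4605 = \left(-52 - 16\right) + 4605 = -68 + 4605 = 4537$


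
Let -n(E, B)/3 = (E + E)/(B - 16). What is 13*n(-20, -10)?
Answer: -60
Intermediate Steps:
n(E, B) = -6*E/(-16 + B) (n(E, B) = -3*(E + E)/(B - 16) = -3*2*E/(-16 + B) = -6*E/(-16 + B))
13*n(-20, -10) = 13*(-6*(-20)/(-16 - 10)) = 13*(-6*(-20)/(-26)) = 13*(-6*(-20)*(-1/26)) = 13*(-60/13) = -60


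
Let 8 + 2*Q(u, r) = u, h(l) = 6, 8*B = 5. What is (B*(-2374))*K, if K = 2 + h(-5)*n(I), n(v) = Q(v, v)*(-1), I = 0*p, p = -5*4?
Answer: -77155/2 ≈ -38578.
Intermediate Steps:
p = -20
B = 5/8 (B = (⅛)*5 = 5/8 ≈ 0.62500)
Q(u, r) = -4 + u/2
I = 0 (I = 0*(-20) = 0)
n(v) = 4 - v/2 (n(v) = (-4 + v/2)*(-1) = 4 - v/2)
K = 26 (K = 2 + 6*(4 - ½*0) = 2 + 6*(4 + 0) = 2 + 6*4 = 2 + 24 = 26)
(B*(-2374))*K = ((5/8)*(-2374))*26 = -5935/4*26 = -77155/2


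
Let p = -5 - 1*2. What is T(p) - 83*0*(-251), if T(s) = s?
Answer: -7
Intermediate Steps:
p = -7 (p = -5 - 2 = -7)
T(p) - 83*0*(-251) = -7 - 83*0*(-251) = -7 + 0*(-251) = -7 + 0 = -7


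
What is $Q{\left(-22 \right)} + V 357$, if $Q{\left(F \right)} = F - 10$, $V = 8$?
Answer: $2824$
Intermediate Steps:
$Q{\left(F \right)} = -10 + F$
$Q{\left(-22 \right)} + V 357 = \left(-10 - 22\right) + 8 \cdot 357 = -32 + 2856 = 2824$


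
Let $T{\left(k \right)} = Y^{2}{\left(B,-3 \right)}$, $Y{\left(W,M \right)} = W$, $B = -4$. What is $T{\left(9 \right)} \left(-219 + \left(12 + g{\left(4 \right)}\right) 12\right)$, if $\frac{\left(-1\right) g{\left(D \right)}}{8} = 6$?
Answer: $-10416$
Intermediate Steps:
$g{\left(D \right)} = -48$ ($g{\left(D \right)} = \left(-8\right) 6 = -48$)
$T{\left(k \right)} = 16$ ($T{\left(k \right)} = \left(-4\right)^{2} = 16$)
$T{\left(9 \right)} \left(-219 + \left(12 + g{\left(4 \right)}\right) 12\right) = 16 \left(-219 + \left(12 - 48\right) 12\right) = 16 \left(-219 - 432\right) = 16 \left(-651\right) = -10416$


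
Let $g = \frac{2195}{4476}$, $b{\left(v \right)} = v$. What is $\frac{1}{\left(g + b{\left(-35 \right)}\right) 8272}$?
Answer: $- \frac{1119}{319433620} \approx -3.5031 \cdot 10^{-6}$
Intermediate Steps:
$g = \frac{2195}{4476}$ ($g = 2195 \cdot \frac{1}{4476} = \frac{2195}{4476} \approx 0.49039$)
$\frac{1}{\left(g + b{\left(-35 \right)}\right) 8272} = \frac{1}{\left(\frac{2195}{4476} - 35\right) 8272} = \frac{1}{- \frac{154465}{4476}} \cdot \frac{1}{8272} = \left(- \frac{4476}{154465}\right) \frac{1}{8272} = - \frac{1119}{319433620}$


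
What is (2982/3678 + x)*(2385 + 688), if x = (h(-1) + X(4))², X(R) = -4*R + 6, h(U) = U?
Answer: 229460910/613 ≈ 3.7432e+5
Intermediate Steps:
X(R) = 6 - 4*R
x = 121 (x = (-1 + (6 - 4*4))² = (-1 + (6 - 16))² = (-1 - 10)² = (-11)² = 121)
(2982/3678 + x)*(2385 + 688) = (2982/3678 + 121)*(2385 + 688) = (2982*(1/3678) + 121)*3073 = (497/613 + 121)*3073 = (74670/613)*3073 = 229460910/613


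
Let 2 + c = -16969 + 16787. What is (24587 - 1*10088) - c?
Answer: 14683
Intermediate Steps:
c = -184 (c = -2 + (-16969 + 16787) = -2 - 182 = -184)
(24587 - 1*10088) - c = (24587 - 1*10088) - 1*(-184) = (24587 - 10088) + 184 = 14499 + 184 = 14683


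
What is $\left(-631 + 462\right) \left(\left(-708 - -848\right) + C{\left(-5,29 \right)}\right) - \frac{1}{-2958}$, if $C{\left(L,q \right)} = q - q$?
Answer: $- \frac{69986279}{2958} \approx -23660.0$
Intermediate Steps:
$C{\left(L,q \right)} = 0$
$\left(-631 + 462\right) \left(\left(-708 - -848\right) + C{\left(-5,29 \right)}\right) - \frac{1}{-2958} = \left(-631 + 462\right) \left(\left(-708 - -848\right) + 0\right) - \frac{1}{-2958} = - 169 \left(\left(-708 + 848\right) + 0\right) - - \frac{1}{2958} = - 169 \left(140 + 0\right) + \frac{1}{2958} = \left(-169\right) 140 + \frac{1}{2958} = -23660 + \frac{1}{2958} = - \frac{69986279}{2958}$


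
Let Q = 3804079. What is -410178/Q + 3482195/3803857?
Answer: 85301360707/105621697319 ≈ 0.80761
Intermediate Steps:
-410178/Q + 3482195/3803857 = -410178/3804079 + 3482195/3803857 = -410178*1/3804079 + 3482195*(1/3803857) = -2994/27767 + 3482195/3803857 = 85301360707/105621697319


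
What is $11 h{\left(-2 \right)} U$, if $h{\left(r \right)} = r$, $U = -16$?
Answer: $352$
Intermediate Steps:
$11 h{\left(-2 \right)} U = 11 \left(-2\right) \left(-16\right) = \left(-22\right) \left(-16\right) = 352$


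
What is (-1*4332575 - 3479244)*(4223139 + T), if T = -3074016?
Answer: -8976740884737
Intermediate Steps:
(-1*4332575 - 3479244)*(4223139 + T) = (-1*4332575 - 3479244)*(4223139 - 3074016) = (-4332575 - 3479244)*1149123 = -7811819*1149123 = -8976740884737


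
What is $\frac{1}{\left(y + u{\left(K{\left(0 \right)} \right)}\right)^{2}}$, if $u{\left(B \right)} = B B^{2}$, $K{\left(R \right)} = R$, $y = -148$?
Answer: $\frac{1}{21904} \approx 4.5654 \cdot 10^{-5}$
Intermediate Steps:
$u{\left(B \right)} = B^{3}$
$\frac{1}{\left(y + u{\left(K{\left(0 \right)} \right)}\right)^{2}} = \frac{1}{\left(-148 + 0^{3}\right)^{2}} = \frac{1}{\left(-148 + 0\right)^{2}} = \frac{1}{\left(-148\right)^{2}} = \frac{1}{21904}$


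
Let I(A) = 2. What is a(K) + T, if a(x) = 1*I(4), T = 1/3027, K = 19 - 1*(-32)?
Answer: 6055/3027 ≈ 2.0003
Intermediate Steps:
K = 51 (K = 19 + 32 = 51)
T = 1/3027 ≈ 0.00033036
a(x) = 2 (a(x) = 1*2 = 2)
a(K) + T = 2 + 1/3027 = 6055/3027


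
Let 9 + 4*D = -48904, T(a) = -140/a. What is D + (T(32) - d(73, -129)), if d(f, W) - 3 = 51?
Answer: -98293/8 ≈ -12287.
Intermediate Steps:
d(f, W) = 54 (d(f, W) = 3 + 51 = 54)
D = -48913/4 (D = -9/4 + (1/4)*(-48904) = -9/4 - 12226 = -48913/4 ≈ -12228.)
D + (T(32) - d(73, -129)) = -48913/4 + (-140/32 - 1*54) = -48913/4 + (-140*1/32 - 54) = -48913/4 + (-35/8 - 54) = -48913/4 - 467/8 = -98293/8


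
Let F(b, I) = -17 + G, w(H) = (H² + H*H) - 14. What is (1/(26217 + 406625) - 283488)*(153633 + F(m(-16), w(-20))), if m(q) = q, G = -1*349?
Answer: -18806705844877965/432842 ≈ -4.3449e+10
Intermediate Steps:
G = -349
w(H) = -14 + 2*H² (w(H) = (H² + H²) - 14 = 2*H² - 14 = -14 + 2*H²)
F(b, I) = -366 (F(b, I) = -17 - 349 = -366)
(1/(26217 + 406625) - 283488)*(153633 + F(m(-16), w(-20))) = (1/(26217 + 406625) - 283488)*(153633 - 366) = (1/432842 - 283488)*153267 = -122705512895/432842*153267 = -18806705844877965/432842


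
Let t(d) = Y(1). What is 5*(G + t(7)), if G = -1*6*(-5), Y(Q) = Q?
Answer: 155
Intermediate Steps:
t(d) = 1
G = 30 (G = -6*(-5) = 30)
5*(G + t(7)) = 5*(30 + 1) = 5*31 = 155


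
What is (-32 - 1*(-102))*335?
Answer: 23450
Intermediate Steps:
(-32 - 1*(-102))*335 = (-32 + 102)*335 = 70*335 = 23450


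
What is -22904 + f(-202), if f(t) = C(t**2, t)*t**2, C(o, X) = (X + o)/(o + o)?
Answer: -2603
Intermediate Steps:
C(o, X) = (X + o)/(2*o) (C(o, X) = (X + o)/((2*o)) = (X + o)*(1/(2*o)) = (X + o)/(2*o))
f(t) = t/2 + t**2/2 (f(t) = ((t + t**2)/(2*(t**2)))*t**2 = ((t + t**2)/(2*t**2))*t**2 = t/2 + t**2/2)
-22904 + f(-202) = -22904 + (1/2)*(-202)*(1 - 202) = -22904 + (1/2)*(-202)*(-201) = -22904 + 20301 = -2603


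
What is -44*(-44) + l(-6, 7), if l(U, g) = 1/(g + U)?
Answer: 1937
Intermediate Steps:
l(U, g) = 1/(U + g)
-44*(-44) + l(-6, 7) = -44*(-44) + 1/(-6 + 7) = 1936 + 1/1 = 1936 + 1 = 1937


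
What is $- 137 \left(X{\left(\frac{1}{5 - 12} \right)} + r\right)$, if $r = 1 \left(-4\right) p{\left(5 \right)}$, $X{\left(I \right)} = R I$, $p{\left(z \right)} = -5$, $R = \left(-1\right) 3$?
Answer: $- \frac{19591}{7} \approx -2798.7$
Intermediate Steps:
$R = -3$
$X{\left(I \right)} = - 3 I$
$r = 20$ ($r = 1 \left(-4\right) \left(-5\right) = \left(-4\right) \left(-5\right) = 20$)
$- 137 \left(X{\left(\frac{1}{5 - 12} \right)} + r\right) = - 137 \left(- \frac{3}{5 - 12} + 20\right) = - 137 \left(- \frac{3}{-7} + 20\right) = - 137 \left(\left(-3\right) \left(- \frac{1}{7}\right) + 20\right) = - 137 \left(\frac{3}{7} + 20\right) = \left(-137\right) \frac{143}{7} = - \frac{19591}{7}$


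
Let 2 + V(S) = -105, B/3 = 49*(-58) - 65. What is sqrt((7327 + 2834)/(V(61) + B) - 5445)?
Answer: 3*I*sqrt(11789946283)/4414 ≈ 73.798*I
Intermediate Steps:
B = -8721 (B = 3*(49*(-58) - 65) = 3*(-2842 - 65) = 3*(-2907) = -8721)
V(S) = -107 (V(S) = -2 - 105 = -107)
sqrt((7327 + 2834)/(V(61) + B) - 5445) = sqrt((7327 + 2834)/(-107 - 8721) - 5445) = sqrt(10161/(-8828) - 5445) = sqrt(10161*(-1/8828) - 5445) = sqrt(-10161/8828 - 5445) = sqrt(-48078621/8828) = 3*I*sqrt(11789946283)/4414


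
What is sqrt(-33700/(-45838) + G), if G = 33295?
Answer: sqrt(17489602463645)/22919 ≈ 182.47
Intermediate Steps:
sqrt(-33700/(-45838) + G) = sqrt(-33700/(-45838) + 33295) = sqrt(-33700*(-1/45838) + 33295) = sqrt(16850/22919 + 33295) = sqrt(763104955/22919) = sqrt(17489602463645)/22919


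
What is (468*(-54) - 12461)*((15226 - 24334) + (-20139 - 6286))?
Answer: 1340766689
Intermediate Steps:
(468*(-54) - 12461)*((15226 - 24334) + (-20139 - 6286)) = (-25272 - 12461)*(-9108 - 26425) = -37733*(-35533) = 1340766689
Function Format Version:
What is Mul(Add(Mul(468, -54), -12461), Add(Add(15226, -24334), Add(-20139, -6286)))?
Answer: 1340766689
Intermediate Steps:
Mul(Add(Mul(468, -54), -12461), Add(Add(15226, -24334), Add(-20139, -6286))) = Mul(Add(-25272, -12461), Add(-9108, -26425)) = Mul(-37733, -35533) = 1340766689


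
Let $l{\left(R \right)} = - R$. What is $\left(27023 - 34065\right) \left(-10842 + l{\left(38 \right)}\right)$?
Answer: $76616960$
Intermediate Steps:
$\left(27023 - 34065\right) \left(-10842 + l{\left(38 \right)}\right) = \left(27023 - 34065\right) \left(-10842 - 38\right) = - 7042 \left(-10842 - 38\right) = \left(-7042\right) \left(-10880\right) = 76616960$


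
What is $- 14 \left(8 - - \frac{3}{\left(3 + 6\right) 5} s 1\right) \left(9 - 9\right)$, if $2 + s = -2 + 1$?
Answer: $0$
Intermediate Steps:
$s = -3$ ($s = -2 + \left(-2 + 1\right) = -2 - 1 = -3$)
$- 14 \left(8 - - \frac{3}{\left(3 + 6\right) 5} s 1\right) \left(9 - 9\right) = - 14 \left(8 - - \frac{3}{\left(3 + 6\right) 5} \left(-3\right) 1\right) \left(9 - 9\right) = - 14 \left(8 - - \frac{3}{9 \cdot 5} \left(-3\right) 1\right) \left(9 - 9\right) = - 14 \left(8 - - \frac{3}{45} \left(-3\right) 1\right) 0 = - 14 \left(8 - \left(-3\right) \frac{1}{45} \left(-3\right) 1\right) 0 = - 14 \left(8 - \left(- \frac{1}{15}\right) \left(-3\right) 1\right) 0 = - 14 \left(8 - \frac{1}{5} \cdot 1\right) 0 = - 14 \left(8 - \frac{1}{5}\right) 0 = \left(-14\right) \frac{39}{5} \cdot 0 = \left(- \frac{546}{5}\right) 0 = 0$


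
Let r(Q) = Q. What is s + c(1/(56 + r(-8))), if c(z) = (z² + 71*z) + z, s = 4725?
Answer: 10889857/2304 ≈ 4726.5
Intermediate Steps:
c(z) = z² + 72*z
s + c(1/(56 + r(-8))) = 4725 + (72 + 1/(56 - 8))/(56 - 8) = 4725 + (72 + 1/48)/48 = 4725 + (1/48)*(3457/48) = 4725 + 3457/2304 = 10889857/2304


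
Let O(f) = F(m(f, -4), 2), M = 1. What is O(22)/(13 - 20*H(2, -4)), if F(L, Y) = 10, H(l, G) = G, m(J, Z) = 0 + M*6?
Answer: 10/93 ≈ 0.10753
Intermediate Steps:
m(J, Z) = 6 (m(J, Z) = 0 + 1*6 = 0 + 6 = 6)
O(f) = 10
O(22)/(13 - 20*H(2, -4)) = 10/(13 - 20*(-4)) = 10/(13 + 80) = 10/93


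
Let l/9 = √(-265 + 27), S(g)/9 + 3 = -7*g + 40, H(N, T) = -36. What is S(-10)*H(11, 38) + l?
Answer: -34668 + 9*I*√238 ≈ -34668.0 + 138.85*I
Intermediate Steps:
S(g) = 333 - 63*g (S(g) = -27 + 9*(-7*g + 40) = -27 + 9*(40 - 7*g) = -27 + (360 - 63*g) = 333 - 63*g)
l = 9*I*√238 (l = 9*√(-265 + 27) = 9*√(-238) = 9*(I*√238) = 9*I*√238 ≈ 138.85*I)
S(-10)*H(11, 38) + l = (333 - 63*(-10))*(-36) + 9*I*√238 = (333 + 630)*(-36) + 9*I*√238 = 963*(-36) + 9*I*√238 = -34668 + 9*I*√238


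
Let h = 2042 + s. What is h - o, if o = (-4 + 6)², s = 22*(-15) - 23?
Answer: 1685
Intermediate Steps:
s = -353 (s = -330 - 23 = -353)
h = 1689 (h = 2042 - 353 = 1689)
o = 4 (o = 2² = 4)
h - o = 1689 - 1*4 = 1689 - 4 = 1685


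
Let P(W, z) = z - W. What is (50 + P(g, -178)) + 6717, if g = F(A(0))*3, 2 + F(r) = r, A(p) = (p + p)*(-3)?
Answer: 6595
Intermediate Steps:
A(p) = -6*p (A(p) = (2*p)*(-3) = -6*p)
F(r) = -2 + r
g = -6 (g = (-2 - 6*0)*3 = (-2 + 0)*3 = -2*3 = -6)
(50 + P(g, -178)) + 6717 = (50 + (-178 - 1*(-6))) + 6717 = (50 + (-178 + 6)) + 6717 = (50 - 172) + 6717 = -122 + 6717 = 6595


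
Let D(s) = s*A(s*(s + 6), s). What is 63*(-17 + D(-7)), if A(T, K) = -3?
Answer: 252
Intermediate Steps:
D(s) = -3*s (D(s) = s*(-3) = -3*s)
63*(-17 + D(-7)) = 63*(-17 - 3*(-7)) = 63*(-17 + 21) = 63*4 = 252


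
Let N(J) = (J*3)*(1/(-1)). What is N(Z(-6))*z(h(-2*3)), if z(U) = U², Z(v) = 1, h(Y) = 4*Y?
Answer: -1728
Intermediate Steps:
N(J) = -3*J (N(J) = (3*J)*(1*(-1)) = (3*J)*(-1) = -3*J)
N(Z(-6))*z(h(-2*3)) = (-3*1)*(4*(-2*3))² = -3*(4*(-6))² = -3*(-24)² = -3*576 = -1728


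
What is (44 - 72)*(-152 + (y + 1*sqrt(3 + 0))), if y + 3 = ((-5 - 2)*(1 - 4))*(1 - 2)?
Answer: 4928 - 28*sqrt(3) ≈ 4879.5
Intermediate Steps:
y = -24 (y = -3 + ((-5 - 2)*(1 - 4))*(1 - 2) = -3 - 7*(-3)*(-1) = -3 + 21*(-1) = -3 - 21 = -24)
(44 - 72)*(-152 + (y + 1*sqrt(3 + 0))) = (44 - 72)*(-152 + (-24 + 1*sqrt(3 + 0))) = -28*(-152 + (-24 + 1*sqrt(3))) = -28*(-152 + (-24 + sqrt(3))) = -28*(-176 + sqrt(3)) = 4928 - 28*sqrt(3)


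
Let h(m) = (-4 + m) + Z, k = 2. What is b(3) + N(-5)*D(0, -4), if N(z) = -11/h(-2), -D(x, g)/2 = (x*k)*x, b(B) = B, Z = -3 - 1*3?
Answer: 3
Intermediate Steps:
Z = -6 (Z = -3 - 3 = -6)
D(x, g) = -4*x² (D(x, g) = -2*x*2*x = -2*2*x*x = -4*x²)
h(m) = -10 + m (h(m) = (-4 + m) - 6 = -10 + m)
N(z) = 11/12 (N(z) = -11/(-10 - 2) = -11/(-12) = -11*(-1/12) = 11/12)
b(3) + N(-5)*D(0, -4) = 3 + 11*(-4*0²)/12 = 3 + 11*(-4*0)/12 = 3 + (11/12)*0 = 3 + 0 = 3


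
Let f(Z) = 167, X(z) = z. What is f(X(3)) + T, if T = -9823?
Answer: -9656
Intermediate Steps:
f(X(3)) + T = 167 - 9823 = -9656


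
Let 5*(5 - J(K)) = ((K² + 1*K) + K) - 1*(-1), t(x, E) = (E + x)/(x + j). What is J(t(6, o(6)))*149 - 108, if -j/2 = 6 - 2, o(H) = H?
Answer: -108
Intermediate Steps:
j = -8 (j = -2*(6 - 2) = -2*4 = -8)
t(x, E) = (E + x)/(-8 + x) (t(x, E) = (E + x)/(x - 8) = (E + x)/(-8 + x))
J(K) = 24/5 - 2*K/5 - K²/5 (J(K) = 5 - (((K² + 1*K) + K) - 1*(-1))/5 = 5 - (((K² + K) + K) + 1)/5 = 5 - (((K + K²) + K) + 1)/5 = 5 - ((K² + 2*K) + 1)/5 = 5 - (1 + K² + 2*K)/5 = 5 + (-⅕ - 2*K/5 - K²/5) = 24/5 - 2*K/5 - K²/5)
J(t(6, o(6)))*149 - 108 = (24/5 - 2*(6 + 6)/(5*(-8 + 6)) - (6 + 6)²/(-8 + 6)²/5)*149 - 108 = (24/5 - 2*12/(5*(-2)) - (12/(-2))²/5)*149 - 108 = (24/5 - (-1)*12/5 - (-½*12)²/5)*149 - 108 = (24/5 - ⅖*(-6) - ⅕*(-6)²)*149 - 108 = (24/5 + 12/5 - ⅕*36)*149 - 108 = (24/5 + 12/5 - 36/5)*149 - 108 = 0*149 - 108 = 0 - 108 = -108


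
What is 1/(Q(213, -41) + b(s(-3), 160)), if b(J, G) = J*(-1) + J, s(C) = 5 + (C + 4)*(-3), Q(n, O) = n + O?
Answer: 1/172 ≈ 0.0058140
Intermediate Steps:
Q(n, O) = O + n
s(C) = -7 - 3*C (s(C) = 5 + (4 + C)*(-3) = 5 + (-12 - 3*C) = -7 - 3*C)
b(J, G) = 0 (b(J, G) = -J + J = 0)
1/(Q(213, -41) + b(s(-3), 160)) = 1/((-41 + 213) + 0) = 1/(172 + 0) = 1/172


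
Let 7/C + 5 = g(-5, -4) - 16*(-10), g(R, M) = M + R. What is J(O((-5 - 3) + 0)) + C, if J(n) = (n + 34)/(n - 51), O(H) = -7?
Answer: -884/2117 ≈ -0.41757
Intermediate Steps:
J(n) = (34 + n)/(-51 + n)
C = 7/146 (C = 7/(-5 + ((-4 - 5) - 16*(-10))) = 7/(-5 + (-9 + 160)) = 7/(-5 + 151) = 7/146 ≈ 0.047945)
J(O((-5 - 3) + 0)) + C = (34 - 7)/(-51 - 7) + 7/146 = 27/(-58) + 7/146 = -1/58*27 + 7/146 = -27/58 + 7/146 = -884/2117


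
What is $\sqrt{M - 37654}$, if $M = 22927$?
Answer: $i \sqrt{14727} \approx 121.35 i$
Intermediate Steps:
$\sqrt{M - 37654} = \sqrt{22927 - 37654} = \sqrt{-14727} = i \sqrt{14727}$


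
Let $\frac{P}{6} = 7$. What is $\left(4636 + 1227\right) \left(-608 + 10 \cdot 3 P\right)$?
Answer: $3822676$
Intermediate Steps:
$P = 42$ ($P = 6 \cdot 7 = 42$)
$\left(4636 + 1227\right) \left(-608 + 10 \cdot 3 P\right) = \left(4636 + 1227\right) \left(-608 + 10 \cdot 3 \cdot 42\right) = 5863 \left(-608 + 30 \cdot 42\right) = 5863 \left(-608 + 1260\right) = 5863 \cdot 652 = 3822676$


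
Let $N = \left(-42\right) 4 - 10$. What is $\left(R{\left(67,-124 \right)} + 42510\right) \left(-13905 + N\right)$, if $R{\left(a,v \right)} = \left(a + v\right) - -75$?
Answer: $-598921824$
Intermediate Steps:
$N = -178$ ($N = -168 - 10 = -178$)
$R{\left(a,v \right)} = 75 + a + v$ ($R{\left(a,v \right)} = \left(a + v\right) + 75 = 75 + a + v$)
$\left(R{\left(67,-124 \right)} + 42510\right) \left(-13905 + N\right) = \left(\left(75 + 67 - 124\right) + 42510\right) \left(-13905 - 178\right) = \left(18 + 42510\right) \left(-14083\right) = 42528 \left(-14083\right) = -598921824$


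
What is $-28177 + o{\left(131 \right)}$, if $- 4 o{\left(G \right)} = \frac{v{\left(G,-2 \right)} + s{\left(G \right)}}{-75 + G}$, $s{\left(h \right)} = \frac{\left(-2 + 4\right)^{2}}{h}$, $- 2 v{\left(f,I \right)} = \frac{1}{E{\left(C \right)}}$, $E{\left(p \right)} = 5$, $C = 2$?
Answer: $- \frac{1181179827}{41920} \approx -28177.0$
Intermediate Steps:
$v{\left(f,I \right)} = - \frac{1}{10}$ ($v{\left(f,I \right)} = - \frac{1}{2 \cdot 5} = \left(- \frac{1}{2}\right) \frac{1}{5} = - \frac{1}{10}$)
$s{\left(h \right)} = \frac{4}{h}$ ($s{\left(h \right)} = \frac{2^{2}}{h} = \frac{4}{h}$)
$o{\left(G \right)} = - \frac{- \frac{1}{10} + \frac{4}{G}}{4 \left(-75 + G\right)}$ ($o{\left(G \right)} = - \frac{\left(- \frac{1}{10} + \frac{4}{G}\right) \frac{1}{-75 + G}}{4} = - \frac{\frac{1}{-75 + G} \left(- \frac{1}{10} + \frac{4}{G}\right)}{4} = - \frac{- \frac{1}{10} + \frac{4}{G}}{4 \left(-75 + G\right)}$)
$-28177 + o{\left(131 \right)} = -28177 + \frac{-40 + 131}{40 \cdot 131 \left(-75 + 131\right)} = -28177 + \frac{1}{40} \cdot \frac{1}{131} \cdot \frac{1}{56} \cdot 91 = -28177 + \frac{13}{41920} = - \frac{1181179827}{41920}$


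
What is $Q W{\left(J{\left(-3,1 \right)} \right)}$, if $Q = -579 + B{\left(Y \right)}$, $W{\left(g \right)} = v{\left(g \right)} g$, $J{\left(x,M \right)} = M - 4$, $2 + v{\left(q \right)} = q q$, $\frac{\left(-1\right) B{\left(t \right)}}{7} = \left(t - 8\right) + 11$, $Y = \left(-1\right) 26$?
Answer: $8778$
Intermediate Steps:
$Y = -26$
$B{\left(t \right)} = -21 - 7 t$ ($B{\left(t \right)} = - 7 \left(\left(t - 8\right) + 11\right) = - 7 \left(\left(-8 + t\right) + 11\right) = - 7 \left(3 + t\right) = -21 - 7 t$)
$v{\left(q \right)} = -2 + q^{2}$ ($v{\left(q \right)} = -2 + q q = -2 + q^{2}$)
$J{\left(x,M \right)} = -4 + M$
$W{\left(g \right)} = g \left(-2 + g^{2}\right)$ ($W{\left(g \right)} = \left(-2 + g^{2}\right) g = g \left(-2 + g^{2}\right)$)
$Q = -418$ ($Q = -579 - -161 = -579 + \left(-21 + 182\right) = -579 + 161 = -418$)
$Q W{\left(J{\left(-3,1 \right)} \right)} = - 418 \left(-4 + 1\right) \left(-2 + \left(-4 + 1\right)^{2}\right) = - 418 \left(- 3 \left(-2 + \left(-3\right)^{2}\right)\right) = - 418 \left(- 3 \left(-2 + 9\right)\right) = - 418 \left(\left(-3\right) 7\right) = \left(-418\right) \left(-21\right) = 8778$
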